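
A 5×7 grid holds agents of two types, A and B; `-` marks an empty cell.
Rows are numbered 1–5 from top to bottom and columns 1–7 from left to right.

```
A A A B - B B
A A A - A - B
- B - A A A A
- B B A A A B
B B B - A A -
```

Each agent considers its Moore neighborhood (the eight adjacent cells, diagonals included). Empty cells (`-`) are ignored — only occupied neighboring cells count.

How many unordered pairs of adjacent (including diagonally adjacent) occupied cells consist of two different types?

Scan each occupied cell's neighbors to the right and below (and the two forward diagonals) so each pair is counted once.
From row 1: 4 unlike of 16 pairs (running 4/16).
From row 2: 5 unlike of 11 pairs (running 9/27).
From row 3: 3 unlike of 16 pairs (running 12/43).
From row 4: 4 unlike of 17 pairs (running 16/60).
From row 5: 0 unlike of 3 pairs (running 16/63).
Total adjacent occupied pairs: 63; unlike-type pairs: 16.

16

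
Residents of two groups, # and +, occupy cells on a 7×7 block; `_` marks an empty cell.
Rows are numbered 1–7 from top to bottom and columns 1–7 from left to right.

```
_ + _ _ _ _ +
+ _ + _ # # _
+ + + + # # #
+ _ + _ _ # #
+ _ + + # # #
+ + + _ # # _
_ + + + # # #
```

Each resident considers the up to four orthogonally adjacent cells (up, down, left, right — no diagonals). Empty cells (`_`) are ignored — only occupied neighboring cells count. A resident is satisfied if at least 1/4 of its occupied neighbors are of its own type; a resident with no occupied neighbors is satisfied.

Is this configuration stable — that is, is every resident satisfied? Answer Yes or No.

Yes

Row 1: (1,2)+ 0/0 ✓ · (1,7)+ 0/0 ✓
Row 2: (2,1)+ 1/1 ✓ · (2,3)+ 1/1 ✓ · (2,5)# 2/2 ✓ · (2,6)# 2/2 ✓
Row 3: (3,1)+ 3/3 ✓ · (3,2)+ 2/2 ✓ · (3,3)+ 4/4 ✓ · (3,4)+ 1/2 ✓ · (3,5)# 2/3 ✓ · (3,6)# 4/4 ✓ · (3,7)# 2/2 ✓
Row 4: (4,1)+ 2/2 ✓ · (4,3)+ 2/2 ✓ · (4,6)# 3/3 ✓ · (4,7)# 3/3 ✓
Row 5: (5,1)+ 2/2 ✓ · (5,3)+ 3/3 ✓ · (5,4)+ 1/2 ✓ · (5,5)# 2/3 ✓ · (5,6)# 4/4 ✓ · (5,7)# 2/2 ✓
Row 6: (6,1)+ 2/2 ✓ · (6,2)+ 3/3 ✓ · (6,3)+ 3/3 ✓ · (6,5)# 3/3 ✓ · (6,6)# 3/3 ✓
Row 7: (7,2)+ 2/2 ✓ · (7,3)+ 3/3 ✓ · (7,4)+ 1/2 ✓ · (7,5)# 2/3 ✓ · (7,6)# 3/3 ✓ · (7,7)# 1/1 ✓
All meet the threshold, so the configuration is stable.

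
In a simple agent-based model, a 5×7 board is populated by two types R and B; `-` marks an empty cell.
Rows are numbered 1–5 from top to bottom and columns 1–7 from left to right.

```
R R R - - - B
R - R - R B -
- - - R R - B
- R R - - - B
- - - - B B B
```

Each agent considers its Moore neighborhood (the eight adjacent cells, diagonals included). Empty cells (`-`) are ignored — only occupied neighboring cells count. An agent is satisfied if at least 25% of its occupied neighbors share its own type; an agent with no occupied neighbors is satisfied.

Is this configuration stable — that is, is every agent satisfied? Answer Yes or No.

(1,1)R 2/2 ✓
(1,2)R 4/4 ✓
(1,3)R 2/2 ✓
(1,7)B 1/1 ✓
(2,1)R 2/2 ✓
(2,3)R 3/3 ✓
(2,5)R 2/3 ✓
(2,6)B 2/4 ✓
(3,4)R 4/4 ✓
(3,5)R 2/3 ✓
(3,7)B 2/2 ✓
(4,2)R 1/1 ✓
(4,3)R 2/2 ✓
(4,7)B 3/3 ✓
(5,5)B 1/1 ✓
(5,6)B 3/3 ✓
(5,7)B 2/2 ✓
All meet the threshold, so the configuration is stable.

Yes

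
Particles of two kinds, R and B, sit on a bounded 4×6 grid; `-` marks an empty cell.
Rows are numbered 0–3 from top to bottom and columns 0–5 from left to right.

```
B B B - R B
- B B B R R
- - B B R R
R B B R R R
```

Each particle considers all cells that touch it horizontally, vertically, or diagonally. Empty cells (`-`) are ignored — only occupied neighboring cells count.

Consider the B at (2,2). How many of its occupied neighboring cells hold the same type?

Occupied neighbors of (2,2): (1,1)=B, (1,2)=B, (1,3)=B, (2,3)=B, (3,1)=B, (3,2)=B, (3,3)=R.
Same type (B): 6 of 7.

6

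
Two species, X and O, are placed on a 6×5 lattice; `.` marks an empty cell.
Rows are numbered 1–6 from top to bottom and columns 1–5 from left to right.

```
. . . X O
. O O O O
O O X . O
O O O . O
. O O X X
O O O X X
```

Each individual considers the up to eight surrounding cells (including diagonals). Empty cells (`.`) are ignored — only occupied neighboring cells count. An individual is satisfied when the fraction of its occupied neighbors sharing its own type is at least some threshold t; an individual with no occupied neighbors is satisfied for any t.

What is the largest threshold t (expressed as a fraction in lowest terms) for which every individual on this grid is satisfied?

0/1

(1,4)X 0/4
(1,5)O 2/3
(2,2)O 3/4
(2,3)O 3/5
(2,4)O 4/6
(2,5)O 3/4
(3,1)O 4/4
(3,2)O 6/7
(3,3)X 0/6
(3,5)O 3/3
(4,1)O 4/4
(4,2)O 6/7
(4,3)O 4/6
(4,5)O 1/3
(5,2)O 7/7
(5,3)O 5/7
(5,4)X 3/7
(5,5)X 3/4
(6,1)O 2/2
(6,2)O 4/4
(6,3)O 3/5
(6,4)X 3/5
(6,5)X 3/3
The smallest same-type fraction is 0/4 at (1,4), which reduces to 0/1. Any threshold above that leaves this individual unsatisfied.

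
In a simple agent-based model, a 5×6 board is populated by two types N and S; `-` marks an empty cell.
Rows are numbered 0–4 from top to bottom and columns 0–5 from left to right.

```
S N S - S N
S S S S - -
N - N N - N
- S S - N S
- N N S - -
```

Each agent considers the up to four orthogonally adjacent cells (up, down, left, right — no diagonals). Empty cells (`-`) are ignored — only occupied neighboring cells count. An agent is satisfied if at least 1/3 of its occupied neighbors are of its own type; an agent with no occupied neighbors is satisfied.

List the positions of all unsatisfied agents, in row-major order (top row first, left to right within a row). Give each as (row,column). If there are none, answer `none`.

(0,1), (0,4), (0,5), (2,0), (2,5), (3,4), (3,5), (4,3)

Row 0: (0,0)S 1/2 ✓ · (0,1)N 0/3 ✗ · (0,2)S 1/2 ✓ · (0,4)S 0/1 ✗ · (0,5)N 0/1 ✗
Row 1: (1,0)S 2/3 ✓ · (1,1)S 2/3 ✓ · (1,2)S 3/4 ✓ · (1,3)S 1/2 ✓
Row 2: (2,0)N 0/1 ✗ · (2,2)N 1/3 ✓ · (2,3)N 1/2 ✓ · (2,5)N 0/1 ✗
Row 3: (3,1)S 1/2 ✓ · (3,2)S 1/3 ✓ · (3,4)N 0/1 ✗ · (3,5)S 0/2 ✗
Row 4: (4,1)N 1/2 ✓ · (4,2)N 1/3 ✓ · (4,3)S 0/1 ✗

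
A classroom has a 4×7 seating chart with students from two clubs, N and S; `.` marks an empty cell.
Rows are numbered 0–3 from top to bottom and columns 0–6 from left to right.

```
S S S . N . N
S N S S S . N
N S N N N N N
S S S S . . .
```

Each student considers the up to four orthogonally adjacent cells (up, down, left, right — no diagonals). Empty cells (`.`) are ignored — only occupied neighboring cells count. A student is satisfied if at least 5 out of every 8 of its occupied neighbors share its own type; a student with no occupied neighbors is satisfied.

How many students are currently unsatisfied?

11

Row 0: (0,0)S 2/2 ok · (0,1)S 2/3 ok · (0,2)S 2/2 ok · (0,4)N 0/1 unhappy · (0,6)N 1/1 ok
Row 1: (1,0)S 1/3 unhappy · (1,1)N 0/4 unhappy · (1,2)S 2/4 unhappy · (1,3)S 2/3 ok · (1,4)S 1/3 unhappy · (1,6)N 2/2 ok
Row 2: (2,0)N 0/3 unhappy · (2,1)S 1/4 unhappy · (2,2)N 1/4 unhappy · (2,3)N 2/4 unhappy · (2,4)N 2/3 ok · (2,5)N 2/2 ok · (2,6)N 2/2 ok
Row 3: (3,0)S 1/2 unhappy · (3,1)S 3/3 ok · (3,2)S 2/3 ok · (3,3)S 1/2 unhappy
Unsatisfied: (0,4), (1,0), (1,1), (1,2), (1,4), (2,0), (2,1), (2,2), (2,3), (3,0), (3,3) — 11 in total.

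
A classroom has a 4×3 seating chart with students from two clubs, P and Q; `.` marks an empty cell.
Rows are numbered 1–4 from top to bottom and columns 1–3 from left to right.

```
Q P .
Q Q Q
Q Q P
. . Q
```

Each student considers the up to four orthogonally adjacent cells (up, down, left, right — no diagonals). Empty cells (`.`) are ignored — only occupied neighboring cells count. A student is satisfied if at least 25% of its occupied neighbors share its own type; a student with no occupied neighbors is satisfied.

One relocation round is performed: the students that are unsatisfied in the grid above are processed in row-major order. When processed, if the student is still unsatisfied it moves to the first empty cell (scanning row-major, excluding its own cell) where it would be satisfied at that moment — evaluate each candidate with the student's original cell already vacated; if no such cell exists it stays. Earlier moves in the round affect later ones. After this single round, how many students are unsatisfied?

0

Initially unsatisfied (in order): (1,2), (3,3), (4,3).
  (1,2): no empty cell satisfies it; stays.
  (3,3) → (1,3).
  (4,3): now satisfied by earlier moves; stays.
Resulting grid:
Q P P
Q Q Q
Q Q .
. . Q
All satisfied now.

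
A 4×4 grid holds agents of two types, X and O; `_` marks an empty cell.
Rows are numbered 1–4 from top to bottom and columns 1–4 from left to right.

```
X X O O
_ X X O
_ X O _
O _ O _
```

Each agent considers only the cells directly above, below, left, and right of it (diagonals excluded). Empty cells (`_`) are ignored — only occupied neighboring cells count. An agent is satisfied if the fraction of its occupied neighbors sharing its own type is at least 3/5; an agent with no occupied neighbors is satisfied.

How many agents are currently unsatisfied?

5

(1,1)X 1/1 ✓
(1,2)X 2/3 ✓
(1,3)O 1/3 ✗
(1,4)O 2/2 ✓
(2,2)X 3/3 ✓
(2,3)X 1/4 ✗
(2,4)O 1/2 ✗
(3,2)X 1/2 ✗
(3,3)O 1/3 ✗
(4,1)O 0/0 ✓
(4,3)O 1/1 ✓
Unsatisfied: (1,3), (2,3), (2,4), (3,2), (3,3) — 5 in total.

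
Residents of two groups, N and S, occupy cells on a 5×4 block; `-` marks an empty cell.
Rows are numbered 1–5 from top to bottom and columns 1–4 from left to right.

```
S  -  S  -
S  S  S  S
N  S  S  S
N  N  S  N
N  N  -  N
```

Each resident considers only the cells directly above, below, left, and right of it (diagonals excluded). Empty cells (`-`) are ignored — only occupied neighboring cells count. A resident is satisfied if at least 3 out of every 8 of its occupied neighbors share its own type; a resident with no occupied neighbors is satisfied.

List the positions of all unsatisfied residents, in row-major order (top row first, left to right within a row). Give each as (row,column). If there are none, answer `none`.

Row 1: (1,1)S 1/1 ok · (1,3)S 1/1 ok
Row 2: (2,1)S 2/3 ok · (2,2)S 3/3 ok · (2,3)S 4/4 ok · (2,4)S 2/2 ok
Row 3: (3,1)N 1/3 unhappy · (3,2)S 2/4 ok · (3,3)S 4/4 ok · (3,4)S 2/3 ok
Row 4: (4,1)N 3/3 ok · (4,2)N 2/4 ok · (4,3)S 1/3 unhappy · (4,4)N 1/3 unhappy
Row 5: (5,1)N 2/2 ok · (5,2)N 2/2 ok · (5,4)N 1/1 ok

(3,1), (4,3), (4,4)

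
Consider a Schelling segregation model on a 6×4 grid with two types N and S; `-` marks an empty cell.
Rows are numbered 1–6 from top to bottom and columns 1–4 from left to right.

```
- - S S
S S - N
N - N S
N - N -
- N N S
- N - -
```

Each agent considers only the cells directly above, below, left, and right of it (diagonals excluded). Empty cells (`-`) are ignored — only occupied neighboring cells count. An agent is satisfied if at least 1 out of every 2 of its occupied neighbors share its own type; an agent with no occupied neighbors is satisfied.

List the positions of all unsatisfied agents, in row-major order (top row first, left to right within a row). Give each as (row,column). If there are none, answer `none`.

(2,4), (3,4), (5,4)

Row 1: (1,3)S 1/1 satisfied · (1,4)S 1/2 satisfied
Row 2: (2,1)S 1/2 satisfied · (2,2)S 1/1 satisfied · (2,4)N 0/2 not
Row 3: (3,1)N 1/2 satisfied · (3,3)N 1/2 satisfied · (3,4)S 0/2 not
Row 4: (4,1)N 1/1 satisfied · (4,3)N 2/2 satisfied
Row 5: (5,2)N 2/2 satisfied · (5,3)N 2/3 satisfied · (5,4)S 0/1 not
Row 6: (6,2)N 1/1 satisfied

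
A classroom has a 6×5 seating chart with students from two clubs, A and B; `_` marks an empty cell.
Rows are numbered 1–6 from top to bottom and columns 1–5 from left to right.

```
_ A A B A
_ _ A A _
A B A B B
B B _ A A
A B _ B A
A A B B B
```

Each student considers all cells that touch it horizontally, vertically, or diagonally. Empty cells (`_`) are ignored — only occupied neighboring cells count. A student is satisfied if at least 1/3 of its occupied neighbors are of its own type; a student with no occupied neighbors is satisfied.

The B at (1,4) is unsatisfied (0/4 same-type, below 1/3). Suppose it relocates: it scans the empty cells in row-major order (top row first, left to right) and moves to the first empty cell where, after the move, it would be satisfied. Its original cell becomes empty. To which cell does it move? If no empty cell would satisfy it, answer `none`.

(2,1)

Vacating (1,4). Empty cells in order:
  (1,1): 0/1 same-type → still unsatisfied.
  (2,1): 1/3 same-type → satisfied — stop here.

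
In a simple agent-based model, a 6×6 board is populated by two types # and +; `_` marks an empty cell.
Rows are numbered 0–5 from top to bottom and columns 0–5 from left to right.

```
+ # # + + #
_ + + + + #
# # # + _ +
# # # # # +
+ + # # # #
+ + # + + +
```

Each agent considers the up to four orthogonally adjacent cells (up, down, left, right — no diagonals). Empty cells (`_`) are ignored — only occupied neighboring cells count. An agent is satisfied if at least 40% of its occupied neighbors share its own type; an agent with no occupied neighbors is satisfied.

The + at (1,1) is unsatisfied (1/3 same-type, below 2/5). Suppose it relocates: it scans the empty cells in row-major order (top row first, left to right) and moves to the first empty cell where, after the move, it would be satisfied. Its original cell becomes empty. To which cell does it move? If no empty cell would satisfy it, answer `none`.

Vacating (1,1). Empty cells in order:
  (1,0): 1/2 same-type → satisfied — stop here.

(1,0)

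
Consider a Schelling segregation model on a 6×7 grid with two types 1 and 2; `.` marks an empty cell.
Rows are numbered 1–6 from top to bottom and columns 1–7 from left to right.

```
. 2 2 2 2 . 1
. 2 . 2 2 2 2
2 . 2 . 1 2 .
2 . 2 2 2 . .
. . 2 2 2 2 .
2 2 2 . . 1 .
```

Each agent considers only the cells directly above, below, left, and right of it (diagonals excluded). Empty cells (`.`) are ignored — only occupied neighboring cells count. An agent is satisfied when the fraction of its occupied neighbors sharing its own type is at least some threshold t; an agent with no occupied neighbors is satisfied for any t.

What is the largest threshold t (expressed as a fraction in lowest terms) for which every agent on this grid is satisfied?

0/1

(1,2)2 2/2
(1,3)2 2/2
(1,4)2 3/3
(1,5)2 2/2
(1,7)1 0/1
(2,2)2 1/1
(2,4)2 2/2
(2,5)2 3/4
(2,6)2 3/3
(2,7)2 1/2
(3,1)2 1/1
(3,3)2 1/1
(3,5)1 0/3
(3,6)2 1/2
(4,1)2 1/1
(4,3)2 3/3
(4,4)2 3/3
(4,5)2 2/3
(5,3)2 3/3
(5,4)2 3/3
(5,5)2 3/3
(5,6)2 1/2
(6,1)2 1/1
(6,2)2 2/2
(6,3)2 2/2
(6,6)1 0/1
The smallest same-type fraction is 0/1 at (1,7), which reduces to 0/1. Any threshold above that leaves this agent unsatisfied.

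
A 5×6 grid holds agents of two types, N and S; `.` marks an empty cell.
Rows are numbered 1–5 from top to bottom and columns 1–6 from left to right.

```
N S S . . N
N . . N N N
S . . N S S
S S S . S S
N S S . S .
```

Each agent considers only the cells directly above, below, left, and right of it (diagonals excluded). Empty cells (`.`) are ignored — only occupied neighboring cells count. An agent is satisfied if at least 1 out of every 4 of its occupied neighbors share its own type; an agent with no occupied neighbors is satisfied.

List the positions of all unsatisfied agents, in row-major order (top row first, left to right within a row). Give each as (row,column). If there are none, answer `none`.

(1,1)N 1/2 ✓
(1,2)S 1/2 ✓
(1,3)S 1/1 ✓
(1,6)N 1/1 ✓
(2,1)N 1/2 ✓
(2,4)N 2/2 ✓
(2,5)N 2/3 ✓
(2,6)N 2/3 ✓
(3,1)S 1/2 ✓
(3,4)N 1/2 ✓
(3,5)S 2/4 ✓
(3,6)S 2/3 ✓
(4,1)S 2/3 ✓
(4,2)S 3/3 ✓
(4,3)S 2/2 ✓
(4,5)S 3/3 ✓
(4,6)S 2/2 ✓
(5,1)N 0/2 ✗
(5,2)S 2/3 ✓
(5,3)S 2/2 ✓
(5,5)S 1/1 ✓

(5,1)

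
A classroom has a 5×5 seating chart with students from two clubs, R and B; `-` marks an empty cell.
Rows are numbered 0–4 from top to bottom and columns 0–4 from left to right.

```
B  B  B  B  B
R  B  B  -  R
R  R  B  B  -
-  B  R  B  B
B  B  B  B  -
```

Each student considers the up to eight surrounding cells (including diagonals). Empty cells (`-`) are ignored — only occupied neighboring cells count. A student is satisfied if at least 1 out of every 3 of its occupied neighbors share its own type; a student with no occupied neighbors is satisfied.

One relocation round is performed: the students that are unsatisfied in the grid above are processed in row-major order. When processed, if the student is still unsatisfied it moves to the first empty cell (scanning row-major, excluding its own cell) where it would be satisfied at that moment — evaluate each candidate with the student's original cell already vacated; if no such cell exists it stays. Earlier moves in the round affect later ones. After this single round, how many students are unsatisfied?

Initially unsatisfied (in order): (1,4), (3,2).
  (1,4) → (3,0).
  (3,2): no empty cell satisfies it; stays.
Resulting grid:
B B B B B
R B B - -
R R B B -
R B R B B
B B B B -
Unsatisfied now: (3,2).

1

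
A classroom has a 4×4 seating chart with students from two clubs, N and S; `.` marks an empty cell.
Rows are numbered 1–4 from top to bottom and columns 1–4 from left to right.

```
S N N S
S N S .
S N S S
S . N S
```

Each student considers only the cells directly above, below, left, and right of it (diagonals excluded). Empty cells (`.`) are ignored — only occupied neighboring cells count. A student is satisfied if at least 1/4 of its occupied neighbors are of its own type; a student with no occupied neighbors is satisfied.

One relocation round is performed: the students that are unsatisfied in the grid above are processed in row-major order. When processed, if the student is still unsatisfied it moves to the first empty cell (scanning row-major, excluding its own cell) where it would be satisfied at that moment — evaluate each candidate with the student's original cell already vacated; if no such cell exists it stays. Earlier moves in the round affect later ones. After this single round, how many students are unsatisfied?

Initially unsatisfied (in order): (1,4), (4,3).
  (1,4) → (2,4).
  (4,3) → (1,4).
Resulting grid:
S N N N
S N S S
S N S S
S . . S
All satisfied now.

0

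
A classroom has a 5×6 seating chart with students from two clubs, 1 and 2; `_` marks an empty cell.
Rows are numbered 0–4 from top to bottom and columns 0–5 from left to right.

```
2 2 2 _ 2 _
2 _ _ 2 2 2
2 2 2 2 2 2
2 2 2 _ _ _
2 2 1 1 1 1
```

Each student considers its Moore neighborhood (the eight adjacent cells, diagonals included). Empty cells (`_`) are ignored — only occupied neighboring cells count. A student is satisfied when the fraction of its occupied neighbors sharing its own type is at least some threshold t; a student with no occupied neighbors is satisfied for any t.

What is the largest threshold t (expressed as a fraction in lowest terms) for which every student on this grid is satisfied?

Row 0: (0,0)2 2/2 · (0,1)2 3/3 · (0,2)2 2/2 · (0,4)2 3/3
Row 1: (1,0)2 4/4 · (1,3)2 6/6 · (1,4)2 6/6 · (1,5)2 4/4
Row 2: (2,0)2 4/4 · (2,1)2 6/6 · (2,2)2 5/5 · (2,3)2 5/5 · (2,4)2 5/5 · (2,5)2 3/3
Row 3: (3,0)2 5/5 · (3,1)2 7/8 · (3,2)2 5/7
Row 4: (4,0)2 3/3 · (4,1)2 4/5 · (4,2)1 1/4 · (4,3)1 2/3 · (4,4)1 2/2 · (4,5)1 1/1
The smallest same-type fraction is 1/4 at (4,2), which reduces to 1/4. Any threshold above that leaves this student unsatisfied.

1/4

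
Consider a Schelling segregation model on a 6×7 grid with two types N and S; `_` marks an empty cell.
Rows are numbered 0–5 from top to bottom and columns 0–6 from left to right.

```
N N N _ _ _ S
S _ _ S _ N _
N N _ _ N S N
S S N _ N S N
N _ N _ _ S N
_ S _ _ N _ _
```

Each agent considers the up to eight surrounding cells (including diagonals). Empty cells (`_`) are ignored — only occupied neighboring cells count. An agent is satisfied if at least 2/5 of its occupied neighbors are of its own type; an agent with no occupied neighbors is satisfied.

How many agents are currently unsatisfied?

(0,0)N 1/2 satisfied
(0,1)N 2/3 satisfied
(0,2)N 1/2 satisfied
(0,6)S 0/1 not
(1,0)S 0/4 not
(1,3)S 0/2 not
(1,5)N 2/4 satisfied
(2,0)N 1/4 not
(2,1)N 2/5 satisfied
(2,4)N 2/5 satisfied
(2,5)S 1/6 not
(2,6)N 2/4 satisfied
(3,0)S 1/4 not
(3,1)S 1/6 not
(3,2)N 2/3 satisfied
(3,4)N 1/4 not
(3,5)S 2/7 not
(3,6)N 2/5 satisfied
(4,0)N 0/3 not
(4,2)N 1/3 not
(4,5)S 1/5 not
(4,6)N 1/3 not
(5,1)S 0/2 not
(5,4)N 0/1 not
Unsatisfied: (0,6), (1,0), (1,3), (2,0), (2,5), (3,0), (3,1), (3,4), (3,5), (4,0), (4,2), (4,5), (4,6), (5,1), (5,4) — 15 in total.

15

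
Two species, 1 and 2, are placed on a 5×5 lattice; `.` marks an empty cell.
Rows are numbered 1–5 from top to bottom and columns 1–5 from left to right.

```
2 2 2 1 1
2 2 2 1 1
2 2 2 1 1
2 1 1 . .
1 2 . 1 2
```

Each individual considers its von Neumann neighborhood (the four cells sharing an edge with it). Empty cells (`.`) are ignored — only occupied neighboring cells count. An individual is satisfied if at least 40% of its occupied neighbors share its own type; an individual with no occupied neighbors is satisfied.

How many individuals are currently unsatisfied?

6

Row 1: (1,1)2 2/2 ok · (1,2)2 3/3 ok · (1,3)2 2/3 ok · (1,4)1 2/3 ok · (1,5)1 2/2 ok
Row 2: (2,1)2 3/3 ok · (2,2)2 4/4 ok · (2,3)2 3/4 ok · (2,4)1 3/4 ok · (2,5)1 3/3 ok
Row 3: (3,1)2 3/3 ok · (3,2)2 3/4 ok · (3,3)2 2/4 ok · (3,4)1 2/3 ok · (3,5)1 2/2 ok
Row 4: (4,1)2 1/3 unhappy · (4,2)1 1/4 unhappy · (4,3)1 1/2 ok
Row 5: (5,1)1 0/2 unhappy · (5,2)2 0/2 unhappy · (5,4)1 0/1 unhappy · (5,5)2 0/1 unhappy
Unsatisfied: (4,1), (4,2), (5,1), (5,2), (5,4), (5,5) — 6 in total.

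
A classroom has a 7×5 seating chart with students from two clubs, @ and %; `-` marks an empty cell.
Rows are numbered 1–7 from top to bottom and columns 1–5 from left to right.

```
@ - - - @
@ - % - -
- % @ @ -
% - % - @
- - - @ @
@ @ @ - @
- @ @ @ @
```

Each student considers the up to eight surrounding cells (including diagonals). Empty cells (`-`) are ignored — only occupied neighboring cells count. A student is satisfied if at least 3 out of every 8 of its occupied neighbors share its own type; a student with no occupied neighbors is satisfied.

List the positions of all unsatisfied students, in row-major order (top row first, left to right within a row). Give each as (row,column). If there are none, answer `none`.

Row 1: (1,1)@ 1/1 satisfied · (1,5)@ 0/0 satisfied
Row 2: (2,1)@ 1/2 satisfied · (2,3)% 1/3 not
Row 3: (3,2)% 3/5 satisfied · (3,3)@ 1/4 not · (3,4)@ 2/4 satisfied
Row 4: (4,1)% 1/1 satisfied · (4,3)% 1/4 not · (4,5)@ 3/3 satisfied
Row 5: (5,4)@ 4/5 satisfied · (5,5)@ 3/3 satisfied
Row 6: (6,1)@ 2/2 satisfied · (6,2)@ 4/4 satisfied · (6,3)@ 5/5 satisfied · (6,5)@ 4/4 satisfied
Row 7: (7,2)@ 4/4 satisfied · (7,3)@ 4/4 satisfied · (7,4)@ 4/4 satisfied · (7,5)@ 2/2 satisfied

(2,3), (3,3), (4,3)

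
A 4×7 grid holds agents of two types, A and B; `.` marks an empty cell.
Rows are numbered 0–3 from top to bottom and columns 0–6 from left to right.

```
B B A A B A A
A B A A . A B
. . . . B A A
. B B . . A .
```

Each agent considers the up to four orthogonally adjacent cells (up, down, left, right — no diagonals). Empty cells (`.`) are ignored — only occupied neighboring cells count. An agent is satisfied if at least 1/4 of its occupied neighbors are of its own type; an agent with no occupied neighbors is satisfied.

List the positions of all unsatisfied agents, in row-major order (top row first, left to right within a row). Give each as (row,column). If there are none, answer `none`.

(0,4), (1,0), (1,6), (2,4)

(0,0)B 1/2 ok
(0,1)B 2/3 ok
(0,2)A 2/3 ok
(0,3)A 2/3 ok
(0,4)B 0/2 unhappy
(0,5)A 2/3 ok
(0,6)A 1/2 ok
(1,0)A 0/2 unhappy
(1,1)B 1/3 ok
(1,2)A 2/3 ok
(1,3)A 2/2 ok
(1,5)A 2/3 ok
(1,6)B 0/3 unhappy
(2,4)B 0/1 unhappy
(2,5)A 3/4 ok
(2,6)A 1/2 ok
(3,1)B 1/1 ok
(3,2)B 1/1 ok
(3,5)A 1/1 ok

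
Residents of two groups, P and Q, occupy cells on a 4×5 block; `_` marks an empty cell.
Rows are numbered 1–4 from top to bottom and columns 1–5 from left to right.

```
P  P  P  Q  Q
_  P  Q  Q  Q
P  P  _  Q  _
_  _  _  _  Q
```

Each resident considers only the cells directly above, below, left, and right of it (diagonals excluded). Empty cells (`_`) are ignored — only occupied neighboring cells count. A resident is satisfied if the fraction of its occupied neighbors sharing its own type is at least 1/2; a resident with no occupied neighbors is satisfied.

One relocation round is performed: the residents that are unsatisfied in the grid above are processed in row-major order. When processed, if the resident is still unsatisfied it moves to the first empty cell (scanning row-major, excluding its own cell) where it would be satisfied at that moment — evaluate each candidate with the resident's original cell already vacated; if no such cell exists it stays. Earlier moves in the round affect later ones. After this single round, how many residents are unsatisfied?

0

Initially unsatisfied (in order): (1,3), (2,3).
  (1,3) → (2,1).
  (2,3): now satisfied by earlier moves; stays.
Resulting grid:
P P _ Q Q
P P Q Q Q
P P _ Q _
_ _ _ _ Q
All satisfied now.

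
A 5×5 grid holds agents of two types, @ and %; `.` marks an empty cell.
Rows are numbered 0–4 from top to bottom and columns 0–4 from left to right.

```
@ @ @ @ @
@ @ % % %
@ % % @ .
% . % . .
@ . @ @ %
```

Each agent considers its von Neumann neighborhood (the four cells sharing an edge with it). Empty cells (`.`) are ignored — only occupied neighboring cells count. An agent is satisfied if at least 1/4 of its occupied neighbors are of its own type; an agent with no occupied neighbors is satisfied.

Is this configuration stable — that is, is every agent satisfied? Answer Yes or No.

No

(0,0)@ 2/2 ✓
(0,1)@ 3/3 ✓
(0,2)@ 2/3 ✓
(0,3)@ 2/3 ✓
(0,4)@ 1/2 ✓
(1,0)@ 3/3 ✓
(1,1)@ 2/4 ✓
(1,2)% 2/4 ✓
(1,3)% 2/4 ✓
(1,4)% 1/2 ✓
(2,0)@ 1/3 ✓
(2,1)% 1/3 ✓
(2,2)% 3/4 ✓
(2,3)@ 0/2 ✗
(3,0)% 0/2 ✗
(3,2)% 1/2 ✓
(4,0)@ 0/1 ✗
(4,2)@ 1/2 ✓
(4,3)@ 1/2 ✓
(4,4)% 0/1 ✗
For instance (2,3) has only 0/2 same-type neighbors, below 1/4.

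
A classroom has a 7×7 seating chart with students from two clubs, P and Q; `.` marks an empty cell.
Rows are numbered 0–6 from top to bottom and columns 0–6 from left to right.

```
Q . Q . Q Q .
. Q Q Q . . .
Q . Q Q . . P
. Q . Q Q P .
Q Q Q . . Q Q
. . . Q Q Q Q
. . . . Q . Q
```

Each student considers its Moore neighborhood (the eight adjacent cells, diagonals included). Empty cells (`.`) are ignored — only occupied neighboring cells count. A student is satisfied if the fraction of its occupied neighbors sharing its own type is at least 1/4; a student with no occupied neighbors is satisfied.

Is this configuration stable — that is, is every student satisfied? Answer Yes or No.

Yes

Row 0: (0,0)Q 1/1 ✓ · (0,2)Q 3/3 ✓ · (0,4)Q 2/2 ✓ · (0,5)Q 1/1 ✓
Row 1: (1,1)Q 5/5 ✓ · (1,2)Q 5/5 ✓ · (1,3)Q 5/5 ✓
Row 2: (2,0)Q 2/2 ✓ · (2,2)Q 6/6 ✓ · (2,3)Q 5/5 ✓ · (2,6)P 1/1 ✓
Row 3: (3,1)Q 5/5 ✓ · (3,3)Q 4/4 ✓ · (3,4)Q 3/4 ✓ · (3,5)P 1/4 ✓
Row 4: (4,0)Q 2/2 ✓ · (4,1)Q 3/3 ✓ · (4,2)Q 4/4 ✓ · (4,5)Q 5/6 ✓ · (4,6)Q 3/4 ✓
Row 5: (5,3)Q 3/3 ✓ · (5,4)Q 4/4 ✓ · (5,5)Q 6/6 ✓ · (5,6)Q 4/4 ✓
Row 6: (6,4)Q 3/3 ✓ · (6,6)Q 2/2 ✓
All meet the threshold, so the configuration is stable.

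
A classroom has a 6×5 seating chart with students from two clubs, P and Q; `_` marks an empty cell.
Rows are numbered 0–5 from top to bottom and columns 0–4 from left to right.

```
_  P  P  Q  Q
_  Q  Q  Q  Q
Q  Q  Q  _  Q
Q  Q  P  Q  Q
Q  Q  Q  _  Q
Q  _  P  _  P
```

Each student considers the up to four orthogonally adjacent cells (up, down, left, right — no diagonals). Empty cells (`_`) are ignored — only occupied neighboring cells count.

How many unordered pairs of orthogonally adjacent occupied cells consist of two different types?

9

Scan each occupied cell's neighbors to the right and below so each pair is counted once.
Row 0: P(0,1)–P(0,2)= P(0,1)–Q(1,1)≠ P(0,2)–Q(0,3)≠ P(0,2)–Q(1,2)≠ Q(0,3)–Q(0,4)= Q(0,3)–Q(1,3)= Q(0,4)–Q(1,4)=  → 3/7 unlike.
Row 1: Q(1,1)–Q(1,2)= Q(1,1)–Q(2,1)= Q(1,2)–Q(1,3)= Q(1,2)–Q(2,2)= Q(1,3)–Q(1,4)= Q(1,4)–Q(2,4)=  → 0/6 unlike.
Row 2: Q(2,0)–Q(2,1)= Q(2,0)–Q(3,0)= Q(2,1)–Q(2,2)= Q(2,1)–Q(3,1)= Q(2,2)–P(3,2)≠ Q(2,4)–Q(3,4)=  → 1/6 unlike.
Row 3: Q(3,0)–Q(3,1)= Q(3,0)–Q(4,0)= Q(3,1)–P(3,2)≠ Q(3,1)–Q(4,1)= P(3,2)–Q(3,3)≠ P(3,2)–Q(4,2)≠ Q(3,3)–Q(3,4)= Q(3,4)–Q(4,4)=  → 3/8 unlike.
Row 4: Q(4,0)–Q(4,1)= Q(4,0)–Q(5,0)= Q(4,1)–Q(4,2)= Q(4,2)–P(5,2)≠ Q(4,4)–P(5,4)≠  → 2/5 unlike.
Total adjacent occupied pairs: 32; unlike-type pairs: 9.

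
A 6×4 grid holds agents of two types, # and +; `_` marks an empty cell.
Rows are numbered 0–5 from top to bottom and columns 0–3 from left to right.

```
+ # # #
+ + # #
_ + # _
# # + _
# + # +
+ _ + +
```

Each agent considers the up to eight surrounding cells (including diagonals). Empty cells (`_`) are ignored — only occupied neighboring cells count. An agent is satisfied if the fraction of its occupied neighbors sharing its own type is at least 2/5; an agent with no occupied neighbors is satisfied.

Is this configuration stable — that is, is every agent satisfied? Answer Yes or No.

Row 0: (0,0)+ 2/3 ✓ · (0,1)# 2/5 ✓ · (0,2)# 4/5 ✓ · (0,3)# 3/3 ✓
Row 1: (1,0)+ 3/4 ✓ · (1,1)+ 3/7 ✓ · (1,2)# 5/7 ✓ · (1,3)# 4/4 ✓
Row 2: (2,1)+ 3/7 ✓ · (2,2)# 3/6 ✓
Row 3: (3,0)# 2/4 ✓ · (3,1)# 4/7 ✓ · (3,2)+ 3/6 ✓
Row 4: (4,0)# 2/4 ✓ · (4,1)+ 3/7 ✓ · (4,2)# 1/6 ✗ · (4,3)+ 3/4 ✓
Row 5: (5,0)+ 1/2 ✓ · (5,2)+ 3/4 ✓ · (5,3)+ 2/3 ✓
For instance (4,2) has only 1/6 same-type neighbors, below 2/5.

No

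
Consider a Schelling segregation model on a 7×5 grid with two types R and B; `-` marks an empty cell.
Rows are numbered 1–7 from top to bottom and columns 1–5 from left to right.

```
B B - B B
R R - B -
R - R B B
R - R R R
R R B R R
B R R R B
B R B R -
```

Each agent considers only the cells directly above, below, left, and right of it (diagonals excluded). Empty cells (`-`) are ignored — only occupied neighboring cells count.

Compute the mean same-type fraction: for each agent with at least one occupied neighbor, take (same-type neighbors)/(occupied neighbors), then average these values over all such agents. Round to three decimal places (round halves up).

(1,1)B 1/2
(1,2)B 1/2
(1,4)B 2/2
(1,5)B 1/1
(2,1)R 2/3
(2,2)R 1/2
(2,4)B 2/2
(3,1)R 2/2
(3,3)R 1/2
(3,4)B 2/4
(3,5)B 1/2
(4,1)R 2/2
(4,3)R 2/3
(4,4)R 3/4
(4,5)R 2/3
(5,1)R 2/3
(5,2)R 2/3
(5,3)B 0/4
(5,4)R 3/4
(5,5)R 2/3
(6,1)B 1/3
(6,2)R 3/4
(6,3)R 2/4
(6,4)R 3/4
(6,5)B 0/2
(7,1)B 1/2
(7,2)R 1/3
(7,3)B 0/3
(7,4)R 1/2
Sum over 29 agents: 1/2 + 1/2 + 2/2 + 1/1 + 2/3 + 1/2 + 2/2 + 2/2 + 1/2 + 2/4 + 1/2 + 2/2 + 2/3 + 3/4 + 2/3 + 2/3 + 2/3 + 0/4 + 3/4 + 2/3 + 1/3 + 3/4 + 2/4 + 3/4 + 0/2 + 1/2 + 1/3 + 0/3 + 1/2 = 103/6; mean = 103/6 ÷ 29 = 103/174 = 0.591954… → 0.592.

0.592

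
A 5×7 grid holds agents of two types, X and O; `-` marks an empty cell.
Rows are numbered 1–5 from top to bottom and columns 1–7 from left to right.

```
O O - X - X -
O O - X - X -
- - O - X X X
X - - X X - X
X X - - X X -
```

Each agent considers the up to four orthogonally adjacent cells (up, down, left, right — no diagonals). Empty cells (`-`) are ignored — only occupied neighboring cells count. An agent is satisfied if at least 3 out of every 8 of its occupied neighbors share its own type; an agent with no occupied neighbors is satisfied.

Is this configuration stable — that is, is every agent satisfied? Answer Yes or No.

Yes

Row 1: (1,1)O 2/2 satisfied · (1,2)O 2/2 satisfied · (1,4)X 1/1 satisfied · (1,6)X 1/1 satisfied
Row 2: (2,1)O 2/2 satisfied · (2,2)O 2/2 satisfied · (2,4)X 1/1 satisfied · (2,6)X 2/2 satisfied
Row 3: (3,3)O 0/0 satisfied · (3,5)X 2/2 satisfied · (3,6)X 3/3 satisfied · (3,7)X 2/2 satisfied
Row 4: (4,1)X 1/1 satisfied · (4,4)X 1/1 satisfied · (4,5)X 3/3 satisfied · (4,7)X 1/1 satisfied
Row 5: (5,1)X 2/2 satisfied · (5,2)X 1/1 satisfied · (5,5)X 2/2 satisfied · (5,6)X 1/1 satisfied
All meet the threshold, so the configuration is stable.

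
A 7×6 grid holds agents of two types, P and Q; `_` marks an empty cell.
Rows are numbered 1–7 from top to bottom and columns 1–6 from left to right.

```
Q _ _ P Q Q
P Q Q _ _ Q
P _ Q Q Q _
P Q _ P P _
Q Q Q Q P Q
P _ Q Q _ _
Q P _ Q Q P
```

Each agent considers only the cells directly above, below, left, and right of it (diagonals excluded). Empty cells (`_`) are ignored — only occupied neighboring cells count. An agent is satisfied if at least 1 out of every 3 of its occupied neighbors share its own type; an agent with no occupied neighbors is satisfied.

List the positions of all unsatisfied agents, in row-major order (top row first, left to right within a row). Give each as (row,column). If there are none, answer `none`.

(1,1), (1,4), (5,6), (6,1), (7,1), (7,2), (7,6)

(1,1)Q 0/1 not
(1,4)P 0/1 not
(1,5)Q 1/2 satisfied
(1,6)Q 2/2 satisfied
(2,1)P 1/3 satisfied
(2,2)Q 1/2 satisfied
(2,3)Q 2/2 satisfied
(2,6)Q 1/1 satisfied
(3,1)P 2/2 satisfied
(3,3)Q 2/2 satisfied
(3,4)Q 2/3 satisfied
(3,5)Q 1/2 satisfied
(4,1)P 1/3 satisfied
(4,2)Q 1/2 satisfied
(4,4)P 1/3 satisfied
(4,5)P 2/3 satisfied
(5,1)Q 1/3 satisfied
(5,2)Q 3/3 satisfied
(5,3)Q 3/3 satisfied
(5,4)Q 2/4 satisfied
(5,5)P 1/3 satisfied
(5,6)Q 0/1 not
(6,1)P 0/2 not
(6,3)Q 2/2 satisfied
(6,4)Q 3/3 satisfied
(7,1)Q 0/2 not
(7,2)P 0/1 not
(7,4)Q 2/2 satisfied
(7,5)Q 1/2 satisfied
(7,6)P 0/1 not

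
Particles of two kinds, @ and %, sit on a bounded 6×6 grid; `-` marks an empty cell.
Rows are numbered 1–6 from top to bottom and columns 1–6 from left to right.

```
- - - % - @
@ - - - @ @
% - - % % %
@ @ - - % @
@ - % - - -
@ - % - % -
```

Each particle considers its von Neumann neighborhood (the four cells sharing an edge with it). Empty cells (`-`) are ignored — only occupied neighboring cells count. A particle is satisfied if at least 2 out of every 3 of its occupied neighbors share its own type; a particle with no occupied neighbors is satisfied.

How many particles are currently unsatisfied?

6

Row 1: (1,4)% 0/0 ok · (1,6)@ 1/1 ok
Row 2: (2,1)@ 0/1 unhappy · (2,5)@ 1/2 unhappy · (2,6)@ 2/3 ok
Row 3: (3,1)% 0/2 unhappy · (3,4)% 1/1 ok · (3,5)% 3/4 ok · (3,6)% 1/3 unhappy
Row 4: (4,1)@ 2/3 ok · (4,2)@ 1/1 ok · (4,5)% 1/2 unhappy · (4,6)@ 0/2 unhappy
Row 5: (5,1)@ 2/2 ok · (5,3)% 1/1 ok
Row 6: (6,1)@ 1/1 ok · (6,3)% 1/1 ok · (6,5)% 0/0 ok
Unsatisfied: (2,1), (2,5), (3,1), (3,6), (4,5), (4,6) — 6 in total.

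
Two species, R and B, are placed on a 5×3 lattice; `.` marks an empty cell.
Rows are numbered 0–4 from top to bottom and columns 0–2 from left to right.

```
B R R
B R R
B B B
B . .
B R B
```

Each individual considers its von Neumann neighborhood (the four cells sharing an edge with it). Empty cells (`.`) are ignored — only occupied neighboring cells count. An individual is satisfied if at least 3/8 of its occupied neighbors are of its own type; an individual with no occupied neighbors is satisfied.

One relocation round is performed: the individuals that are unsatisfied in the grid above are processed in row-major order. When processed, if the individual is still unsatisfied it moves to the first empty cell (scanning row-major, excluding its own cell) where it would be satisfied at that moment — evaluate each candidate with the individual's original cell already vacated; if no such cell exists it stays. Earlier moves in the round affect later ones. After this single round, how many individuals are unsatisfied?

1

Initially unsatisfied (in order): (4,1), (4,2).
  (4,1): no empty cell satisfies it; stays.
  (4,2) → (3,1).
Resulting grid:
B R R
B R R
B B B
B B .
B R .
Unsatisfied now: (4,1).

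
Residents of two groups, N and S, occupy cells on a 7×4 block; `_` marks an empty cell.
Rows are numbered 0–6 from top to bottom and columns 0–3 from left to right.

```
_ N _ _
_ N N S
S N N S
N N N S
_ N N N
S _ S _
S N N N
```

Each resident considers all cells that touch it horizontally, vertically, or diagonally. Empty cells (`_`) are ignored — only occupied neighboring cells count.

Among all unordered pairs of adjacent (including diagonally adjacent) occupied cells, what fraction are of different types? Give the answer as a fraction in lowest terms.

Scan each occupied cell's neighbors to the right and below (and the two forward diagonals) so each pair is counted once.
Row 0: N(0,1)–N(1,1)= N(0,1)–N(1,2)=  → 0/2 unlike.
Row 1: N(1,1)–N(1,2)= N(1,1)–N(2,1)= N(1,1)–N(2,2)= N(1,1)–S(2,0)≠ N(1,2)–S(1,3)≠ N(1,2)–N(2,2)= N(1,2)–S(2,3)≠ N(1,2)–N(2,1)= S(1,3)–S(2,3)= S(1,3)–N(2,2)≠  → 4/10 unlike.
Row 2: S(2,0)–N(2,1)≠ S(2,0)–N(3,0)≠ S(2,0)–N(3,1)≠ N(2,1)–N(2,2)= N(2,1)–N(3,1)= N(2,1)–N(3,2)= N(2,1)–N(3,0)= N(2,2)–S(2,3)≠ N(2,2)–N(3,2)= N(2,2)–S(3,3)≠ N(2,2)–N(3,1)= S(2,3)–S(3,3)= S(2,3)–N(3,2)≠  → 6/13 unlike.
Row 3: N(3,0)–N(3,1)= N(3,0)–N(4,1)= N(3,1)–N(3,2)= N(3,1)–N(4,1)= N(3,1)–N(4,2)= N(3,2)–S(3,3)≠ N(3,2)–N(4,2)= N(3,2)–N(4,3)= N(3,2)–N(4,1)= S(3,3)–N(4,3)≠ S(3,3)–N(4,2)≠  → 3/11 unlike.
Row 4: N(4,1)–N(4,2)= N(4,1)–S(5,2)≠ N(4,1)–S(5,0)≠ N(4,2)–N(4,3)= N(4,2)–S(5,2)≠ N(4,3)–S(5,2)≠  → 4/6 unlike.
Row 5: S(5,0)–S(6,0)= S(5,0)–N(6,1)≠ S(5,2)–N(6,2)≠ S(5,2)–N(6,3)≠ S(5,2)–N(6,1)≠  → 4/5 unlike.
Row 6: S(6,0)–N(6,1)≠ N(6,1)–N(6,2)= N(6,2)–N(6,3)=  → 1/3 unlike.
Total adjacent occupied pairs: 50; unlike-type pairs: 22.
22/50 reduces to 11/25.

11/25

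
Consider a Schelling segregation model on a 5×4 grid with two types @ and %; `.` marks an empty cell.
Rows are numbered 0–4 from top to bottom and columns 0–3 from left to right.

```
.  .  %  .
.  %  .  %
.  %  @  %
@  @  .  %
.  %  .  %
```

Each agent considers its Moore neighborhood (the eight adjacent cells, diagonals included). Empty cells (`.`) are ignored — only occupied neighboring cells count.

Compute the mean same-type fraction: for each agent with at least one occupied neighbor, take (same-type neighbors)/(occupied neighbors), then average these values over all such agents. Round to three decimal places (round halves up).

Row 0: (0,2)% 2/2
Row 1: (1,1)% 2/3 · (1,3)% 2/3
Row 2: (2,1)% 1/4 · (2,2)@ 1/6 · (2,3)% 2/3
Row 3: (3,0)@ 1/3 · (3,1)@ 2/4 · (3,3)% 2/3
Row 4: (4,1)% 0/2 · (4,3)% 1/1
Sum over 11 agents: 2/2 + 2/3 + 2/3 + 1/4 + 1/6 + 2/3 + 1/3 + 2/4 + 2/3 + 0/2 + 1/1 = 71/12; mean = 71/12 ÷ 11 = 71/132 = 0.537878… → 0.538.

0.538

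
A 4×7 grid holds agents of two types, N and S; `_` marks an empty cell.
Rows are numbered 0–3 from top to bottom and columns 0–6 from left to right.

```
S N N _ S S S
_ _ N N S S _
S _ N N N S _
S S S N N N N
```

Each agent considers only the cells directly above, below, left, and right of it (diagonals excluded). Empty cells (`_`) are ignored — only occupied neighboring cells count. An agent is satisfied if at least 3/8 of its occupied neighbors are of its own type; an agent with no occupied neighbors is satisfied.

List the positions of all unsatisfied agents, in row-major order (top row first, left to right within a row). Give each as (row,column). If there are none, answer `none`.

Row 0: (0,0)S 0/1 unhappy · (0,1)N 1/2 ok · (0,2)N 2/2 ok · (0,4)S 2/2 ok · (0,5)S 3/3 ok · (0,6)S 1/1 ok
Row 1: (1,2)N 3/3 ok · (1,3)N 2/3 ok · (1,4)S 2/4 ok · (1,5)S 3/3 ok
Row 2: (2,0)S 1/1 ok · (2,2)N 2/3 ok · (2,3)N 4/4 ok · (2,4)N 2/4 ok · (2,5)S 1/3 unhappy
Row 3: (3,0)S 2/2 ok · (3,1)S 2/2 ok · (3,2)S 1/3 unhappy · (3,3)N 2/3 ok · (3,4)N 3/3 ok · (3,5)N 2/3 ok · (3,6)N 1/1 ok

(0,0), (2,5), (3,2)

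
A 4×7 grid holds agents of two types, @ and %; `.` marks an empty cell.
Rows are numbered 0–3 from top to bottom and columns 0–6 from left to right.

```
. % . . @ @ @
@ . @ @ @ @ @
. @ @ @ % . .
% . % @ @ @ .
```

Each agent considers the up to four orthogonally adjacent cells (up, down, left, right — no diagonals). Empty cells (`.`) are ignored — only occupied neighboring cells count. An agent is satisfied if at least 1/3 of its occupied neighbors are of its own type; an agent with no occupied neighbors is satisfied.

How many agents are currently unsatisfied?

(0,1)% 0/0 satisfied
(0,4)@ 2/2 satisfied
(0,5)@ 3/3 satisfied
(0,6)@ 2/2 satisfied
(1,0)@ 0/0 satisfied
(1,2)@ 2/2 satisfied
(1,3)@ 3/3 satisfied
(1,4)@ 3/4 satisfied
(1,5)@ 3/3 satisfied
(1,6)@ 2/2 satisfied
(2,1)@ 1/1 satisfied
(2,2)@ 3/4 satisfied
(2,3)@ 3/4 satisfied
(2,4)% 0/3 not
(3,0)% 0/0 satisfied
(3,2)% 0/2 not
(3,3)@ 2/3 satisfied
(3,4)@ 2/3 satisfied
(3,5)@ 1/1 satisfied
Unsatisfied: (2,4), (3,2) — 2 in total.

2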